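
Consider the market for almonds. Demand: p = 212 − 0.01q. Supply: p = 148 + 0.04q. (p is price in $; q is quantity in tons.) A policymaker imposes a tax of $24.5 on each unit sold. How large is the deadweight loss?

Competitive equilibrium: 212 − 0.01q = 148 + 0.04q → q* = 1280, p* = 199.2.
With the tax, the buyer price exceeds the seller price by 24.5: (212 − 0.01q) − (148 + 0.04q) = 24.5 → q' = 790.
Δq = 1280 − 790 = 490; the wedge equals the tax, 24.5.
The triangle = ½ × 490 × 24.5 = $6002.50.

$6002.50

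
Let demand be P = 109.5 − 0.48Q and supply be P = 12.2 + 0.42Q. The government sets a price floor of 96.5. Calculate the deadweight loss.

2954.48

Competitive equilibrium: 109.5 − 0.48Q = 12.2 + 0.42Q → Q* = 108.1111, P* = 57.6067.
At the floor P = 96.5, quantity demanded = (109.5 − 96.5)/0.48 = 27.0833.
Sellers' marginal cost at Q' = 27.0833: 12.2 + 0.42·27.0833 = 23.575.
ΔQ = 108.1111 − 27.0833 = 81.0278; wedge = 96.5 − 23.575 = 72.925.
DWL = ½ × 81.0278 × 72.925 = 2954.48.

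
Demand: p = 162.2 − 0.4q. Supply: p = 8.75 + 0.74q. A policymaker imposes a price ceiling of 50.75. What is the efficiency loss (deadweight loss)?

3454.42

Competitive equilibrium: 162.2 − 0.4q = 8.75 + 0.74q → q* = 134.6053, p* = 108.3579.
At the ceiling p = 50.75, quantity supplied = (50.75 − 8.75)/0.74 = 56.7568.
Willingness to pay at q' = 56.7568: 162.2 − 0.4·56.7568 = 139.4973.
Δq = 134.6053 − 56.7568 = 77.8485; wedge = 139.4973 − 50.75 = 88.7473.
Welfare loss = ½ × 77.8485 × 88.7473 = 3454.42.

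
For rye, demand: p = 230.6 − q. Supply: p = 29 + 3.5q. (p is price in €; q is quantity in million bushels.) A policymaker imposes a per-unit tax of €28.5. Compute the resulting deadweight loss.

Competitive equilibrium: 230.6 − q = 29 + 3.5q → q* = 44.8, p* = 185.8.
With the tax, the buyer price exceeds the seller price by 28.5: (230.6 − q) − (29 + 3.5q) = 28.5 → q' = 38.4667.
Δq = 44.8 − 38.4667 = 6.3333; the wedge equals the tax, 28.5.
The triangle = ½ × 6.3333 × 28.5 = €90.25 million.

€90.25 million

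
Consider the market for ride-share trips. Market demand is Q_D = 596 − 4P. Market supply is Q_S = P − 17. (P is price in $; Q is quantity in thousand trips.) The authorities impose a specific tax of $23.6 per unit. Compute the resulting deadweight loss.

$222.784 thousand

In inverse form: demand P = 149 − 0.25Q, supply P = 17 + Q.
Competitive equilibrium: 149 − 0.25Q = 17 + Q → Q* = 105.6, P* = 122.6.
With the tax, the buyer price exceeds the seller price by 23.6: (149 − 0.25Q) − (17 + Q) = 23.6 → Q' = 86.72.
ΔQ = 105.6 − 86.72 = 18.88; the wedge equals the tax, 23.6.
Deadweight loss = ½ × 18.88 × 23.6 = $222.784 thousand.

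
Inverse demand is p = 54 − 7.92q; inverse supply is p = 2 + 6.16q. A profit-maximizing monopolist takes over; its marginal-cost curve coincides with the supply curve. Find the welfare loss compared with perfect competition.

Competitive equilibrium: 54 − 7.92q = 2 + 6.16q → q* = 3.69318, p* = 24.75.
Marginal revenue: MR = 54 − 15.84q. Set MR = MC: 54 − 15.84q = 2 + 6.16q → q_m = 2.36364.
Price p_m = 54 − 7.92·2.36364 = 35.27997; MC(q_m) = 2 + 6.16·2.36364 = 16.56002.
Competitive q* = 3.69318, so Δq = 1.32954; wedge = 35.27997 − 16.56002 = 18.71995.
DWL = ½ × 1.32954 × 18.71995 = 12.44.

12.44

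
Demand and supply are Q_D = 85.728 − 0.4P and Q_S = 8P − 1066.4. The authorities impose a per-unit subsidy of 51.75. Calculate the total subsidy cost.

2617.47

In inverse form: demand P = 214.32 − 2.5Q, supply P = 133.3 + 0.125Q.
Competitive equilibrium: 214.32 − 2.5Q = 133.3 + 0.125Q → Q* = 30.86476, P* = 137.1581.
The subsidy lowers effective supply by 51.75: P = 81.55 + 0.125Q.
New quantity: 214.32 − 2.5Q = 81.55 + 0.125Q → Q' = 50.57905.
Total subsidy cost = 51.75 × 50.57905 = 2617.47.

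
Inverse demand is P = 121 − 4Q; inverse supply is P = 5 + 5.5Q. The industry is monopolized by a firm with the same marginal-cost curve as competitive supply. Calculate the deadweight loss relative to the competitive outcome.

62.17

Competitive equilibrium: 121 − 4Q = 5 + 5.5Q → Q* = 12.2105, P* = 72.1579.
Marginal revenue: MR = 121 − 8Q. Set MR = MC: 121 − 8Q = 5 + 5.5Q → Q_m = 8.5926.
Price P_m = 121 − 4·8.5926 = 86.6296; MC(Q_m) = 5 + 5.5·8.5926 = 52.2593.
Competitive Q* = 12.2105, so ΔQ = 3.6179; wedge = 86.6296 − 52.2593 = 34.3703.
DWL = ½ × 3.6179 × 34.3703 = 62.17.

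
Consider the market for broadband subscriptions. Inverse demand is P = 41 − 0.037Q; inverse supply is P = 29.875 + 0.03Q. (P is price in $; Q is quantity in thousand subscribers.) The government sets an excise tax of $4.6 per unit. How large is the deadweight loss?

Competitive equilibrium: 41 − 0.037Q = 29.875 + 0.03Q → Q* = 166.0448, P* = 34.8563.
With the tax, the buyer price exceeds the seller price by 4.6: (41 − 0.037Q) − (29.875 + 0.03Q) = 4.6 → Q' = 97.3881.
ΔQ = 166.0448 − 97.3881 = 68.6567; the wedge equals the tax, 4.6.
DWL = ½ × 68.6567 × 4.6 = $157.91 thousand.

$157.91 thousand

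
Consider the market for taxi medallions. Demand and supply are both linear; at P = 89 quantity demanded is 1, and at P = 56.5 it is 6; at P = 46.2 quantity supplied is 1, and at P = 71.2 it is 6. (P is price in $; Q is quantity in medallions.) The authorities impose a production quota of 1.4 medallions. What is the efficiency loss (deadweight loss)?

$63.45

Demand slope = (56.5 − 89)/(6 − 1) = −6.5, so P = 95.5 − 6.5Q.
Supply slope = (71.2 − 46.2)/(6 − 1) = 5, so P = 41.2 + 5Q.
Competitive equilibrium: 95.5 − 6.5Q = 41.2 + 5Q → Q* = 4.72174, P* = 64.8087.
At Q = 1.4: demand price = 95.5 − 6.5·1.4 = 86.4; supply price = 41.2 + 5·1.4 = 48.2.
ΔQ = 4.72174 − 1.4 = 3.32174; wedge = 86.4 − 48.2 = 38.2.
Welfare loss = ½ × 3.32174 × 38.2 = $63.45.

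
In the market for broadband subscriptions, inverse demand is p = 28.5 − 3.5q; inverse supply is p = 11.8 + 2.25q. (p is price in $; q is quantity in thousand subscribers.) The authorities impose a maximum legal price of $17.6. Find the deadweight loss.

Competitive equilibrium: 28.5 − 3.5q = 11.8 + 2.25q → q* = 2.9043, p* = 18.3348.
At the ceiling p = 17.6, quantity supplied = (17.6 − 11.8)/2.25 = 2.5778.
Willingness to pay at q' = 2.5778: 28.5 − 3.5·2.5778 = 19.4777.
Δq = 2.9043 − 2.5778 = 0.3265; wedge = 19.4777 − 17.6 = 1.8777.
Welfare loss = ½ × 0.3265 × 1.8777 = $0.31 thousand.

$0.31 thousand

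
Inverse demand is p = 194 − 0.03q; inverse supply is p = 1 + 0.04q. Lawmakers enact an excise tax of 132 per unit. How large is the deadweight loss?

Competitive equilibrium: 194 − 0.03q = 1 + 0.04q → q* = 2757.1429, p* = 111.2857.
With the tax, the buyer price exceeds the seller price by 132: (194 − 0.03q) − (1 + 0.04q) = 132 → q' = 871.4286.
Δq = 2757.1429 − 871.4286 = 1885.7143; the wedge equals the tax, 132.
The triangle = ½ × 1885.7143 × 132 = 124457.14.

124457.14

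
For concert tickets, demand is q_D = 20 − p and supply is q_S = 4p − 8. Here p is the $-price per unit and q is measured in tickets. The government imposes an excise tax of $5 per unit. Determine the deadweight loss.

$10

In inverse form: demand p = 20 − q, supply p = 2 + 0.25q.
Competitive equilibrium: 20 − q = 2 + 0.25q → q* = 14.4, p* = 5.6.
With the tax, the buyer price exceeds the seller price by 5: (20 − q) − (2 + 0.25q) = 5 → q' = 10.4.
Δq = 14.4 − 10.4 = 4; the wedge equals the tax, 5.
Welfare loss = ½ × 4 × 5 = $10.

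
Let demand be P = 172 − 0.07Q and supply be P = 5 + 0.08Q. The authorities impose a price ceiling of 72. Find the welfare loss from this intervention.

Competitive equilibrium: 172 − 0.07Q = 5 + 0.08Q → Q* = 1113.3333, P* = 94.0667.
At the ceiling P = 72, quantity supplied = (72 − 5)/0.08 = 837.5.
Willingness to pay at Q' = 837.5: 172 − 0.07·837.5 = 113.375.
ΔQ = 1113.3333 − 837.5 = 275.8333; wedge = 113.375 − 72 = 41.375.
Deadweight loss = ½ × 275.8333 × 41.375 = 5706.30.

5706.30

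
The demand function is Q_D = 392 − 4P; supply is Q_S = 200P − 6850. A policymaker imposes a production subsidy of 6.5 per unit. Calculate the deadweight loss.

In inverse form: demand P = 98 − 0.25Q, supply P = 34.25 + 0.005Q.
Competitive equilibrium: 98 − 0.25Q = 34.25 + 0.005Q → Q* = 250, P* = 35.5.
The subsidy lowers effective supply by 6.5: P = 27.75 + 0.005Q.
New quantity: 98 − 0.25Q = 27.75 + 0.005Q → Q' = 275.4902.
Overproduction ΔQ = 275.4902 − 250 = 25.4902; wedge = subsidy = 6.5.
DWL = ½ × 25.4902 × 6.5 = 82.84.

82.84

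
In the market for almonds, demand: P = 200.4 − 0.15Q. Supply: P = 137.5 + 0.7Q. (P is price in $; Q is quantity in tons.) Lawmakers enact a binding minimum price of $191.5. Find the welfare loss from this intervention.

Competitive equilibrium: 200.4 − 0.15Q = 137.5 + 0.7Q → Q* = 74, P* = 189.3.
At the floor P = 191.5, quantity demanded = (200.4 − 191.5)/0.15 = 59.3333.
Sellers' marginal cost at Q' = 59.3333: 137.5 + 0.7·59.3333 = 179.0333.
ΔQ = 74 − 59.3333 = 14.6667; wedge = 191.5 − 179.0333 = 12.4667.
Welfare loss = ½ × 14.6667 × 12.4667 = $91.42.

$91.42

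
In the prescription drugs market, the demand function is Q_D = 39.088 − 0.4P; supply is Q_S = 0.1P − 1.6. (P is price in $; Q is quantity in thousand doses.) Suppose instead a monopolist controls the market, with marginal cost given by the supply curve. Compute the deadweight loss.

In inverse form: demand P = 97.72 − 2.5Q, supply P = 16 + 10Q.
Competitive equilibrium: 97.72 − 2.5Q = 16 + 10Q → Q* = 6.5376, P* = 81.376.
Marginal revenue: MR = 97.72 − 5Q. Set MR = MC: 97.72 − 5Q = 16 + 10Q → Q_m = 5.448.
Price P_m = 97.72 − 2.5·5.448 = 84.1; MC(Q_m) = 16 + 10·5.448 = 70.48.
Competitive Q* = 6.5376, so ΔQ = 1.0896; wedge = 84.1 − 70.48 = 13.62.
Welfare loss = ½ × 1.0896 × 13.62 = $7.42 thousand.

$7.42 thousand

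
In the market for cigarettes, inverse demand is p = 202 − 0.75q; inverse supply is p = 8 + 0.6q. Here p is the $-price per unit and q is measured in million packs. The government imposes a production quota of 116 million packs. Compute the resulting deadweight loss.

Competitive equilibrium: 202 − 0.75q = 8 + 0.6q → q* = 143.7037, p* = 94.2222.
At q = 116: demand price = 202 − 0.75·116 = 115; supply price = 8 + 0.6·116 = 77.6.
Δq = 143.7037 − 116 = 27.7037; wedge = 115 − 77.6 = 37.4.
DWL = ½ × 27.7037 × 37.4 = $518.06 million.

$518.06 million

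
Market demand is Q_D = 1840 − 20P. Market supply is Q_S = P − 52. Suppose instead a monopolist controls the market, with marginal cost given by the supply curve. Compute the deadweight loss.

1.57

In inverse form: demand P = 92 − 0.05Q, supply P = 52 + Q.
Competitive equilibrium: 92 − 0.05Q = 52 + Q → Q* = 38.0952, P* = 90.0952.
Marginal revenue: MR = 92 − 0.1Q. Set MR = MC: 92 − 0.1Q = 52 + Q → Q_m = 36.3636.
Price P_m = 92 − 0.05·36.3636 = 90.1818; MC(Q_m) = 52 + 1·36.3636 = 88.3636.
Competitive Q* = 38.0952, so ΔQ = 1.7316; wedge = 90.1818 − 88.3636 = 1.8182.
Welfare loss = ½ × 1.7316 × 1.8182 = 1.57.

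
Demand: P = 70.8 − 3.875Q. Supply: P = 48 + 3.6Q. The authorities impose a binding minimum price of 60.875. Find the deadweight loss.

0.89

Competitive equilibrium: 70.8 − 3.875Q = 48 + 3.6Q → Q* = 3.0502, P* = 58.9806.
At the floor P = 60.875, quantity demanded = (70.8 − 60.875)/3.875 = 2.5613.
Sellers' marginal cost at Q' = 2.5613: 48 + 3.6·2.5613 = 57.2207.
ΔQ = 3.0502 − 2.5613 = 0.4889; wedge = 60.875 − 57.2207 = 3.6543.
Welfare loss = ½ × 0.4889 × 3.6543 = 0.89.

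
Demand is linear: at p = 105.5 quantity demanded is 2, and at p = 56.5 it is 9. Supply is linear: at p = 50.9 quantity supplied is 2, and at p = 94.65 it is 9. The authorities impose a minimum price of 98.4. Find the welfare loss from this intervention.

63.93

Demand slope = (56.5 − 105.5)/(9 − 2) = −7, so p = 119.5 − 7q.
Supply slope = (94.65 − 50.9)/(9 − 2) = 6.25, so p = 38.4 + 6.25q.
Competitive equilibrium: 119.5 − 7q = 38.4 + 6.25q → q* = 6.1208, p* = 76.6547.
At the floor p = 98.4, quantity demanded = (119.5 − 98.4)/7 = 3.0143.
Sellers' marginal cost at q' = 3.0143: 38.4 + 6.25·3.0143 = 57.2394.
Δq = 6.1208 − 3.0143 = 3.1065; wedge = 98.4 − 57.2394 = 41.1606.
The triangle = ½ × 3.1065 × 41.1606 = 63.93.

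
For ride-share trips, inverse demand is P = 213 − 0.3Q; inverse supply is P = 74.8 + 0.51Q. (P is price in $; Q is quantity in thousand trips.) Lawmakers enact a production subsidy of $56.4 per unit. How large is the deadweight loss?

Competitive equilibrium: 213 − 0.3Q = 74.8 + 0.51Q → Q* = 170.61728, P* = 161.81481.
The subsidy lowers effective supply by 56.4: P = 18.4 + 0.51Q.
New quantity: 213 − 0.3Q = 18.4 + 0.51Q → Q' = 240.24691.
Overproduction ΔQ = 240.24691 − 170.61728 = 69.62963; wedge = subsidy = 56.4.
Welfare loss = ½ × 69.62963 × 56.4 = $1963.56 thousand.

$1963.56 thousand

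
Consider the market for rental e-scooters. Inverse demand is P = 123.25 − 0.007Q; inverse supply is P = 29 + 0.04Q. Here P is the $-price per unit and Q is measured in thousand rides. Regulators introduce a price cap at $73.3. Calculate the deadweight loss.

$18942.86 thousand

Competitive equilibrium: 123.25 − 0.007Q = 29 + 0.04Q → Q* = 2005.3191, P* = 109.2128.
At the ceiling P = 73.3, quantity supplied = (73.3 − 29)/0.04 = 1107.5.
Willingness to pay at Q' = 1107.5: 123.25 − 0.007·1107.5 = 115.4975.
ΔQ = 2005.3191 − 1107.5 = 897.8191; wedge = 115.4975 − 73.3 = 42.1975.
DWL = ½ × 897.8191 × 42.1975 = $18942.86 thousand.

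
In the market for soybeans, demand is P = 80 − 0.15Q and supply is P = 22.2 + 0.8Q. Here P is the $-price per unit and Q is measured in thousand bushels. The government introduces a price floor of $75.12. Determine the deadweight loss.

Competitive equilibrium: 80 − 0.15Q = 22.2 + 0.8Q → Q* = 60.8421, P* = 70.8737.
At the floor P = 75.12, quantity demanded = (80 − 75.12)/0.15 = 32.5333.
Sellers' marginal cost at Q' = 32.5333: 22.2 + 0.8·32.5333 = 48.2266.
ΔQ = 60.8421 − 32.5333 = 28.3088; wedge = 75.12 − 48.2266 = 26.8934.
The triangle = ½ × 28.3088 × 26.8934 = $380.66 thousand.

$380.66 thousand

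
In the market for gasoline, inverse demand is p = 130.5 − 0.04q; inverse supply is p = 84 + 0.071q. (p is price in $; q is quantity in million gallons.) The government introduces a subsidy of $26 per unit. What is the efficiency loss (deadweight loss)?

Competitive equilibrium: 130.5 − 0.04q = 84 + 0.071q → q* = 418.9189, p* = 113.7432.
The subsidy lowers effective supply by 26: p = 58 + 0.071q.
New quantity: 130.5 − 0.04q = 58 + 0.071q → q' = 653.1532.
Overproduction Δq = 653.1532 − 418.9189 = 234.2343; wedge = subsidy = 26.
Deadweight loss = ½ × 234.2343 × 26 = $3045.05 million.

$3045.05 million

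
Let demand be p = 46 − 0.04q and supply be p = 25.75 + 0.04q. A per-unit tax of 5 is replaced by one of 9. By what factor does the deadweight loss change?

Competitive equilibrium: 46 − 0.04q = 25.75 + 0.04q → q* = 253.125, p* = 35.875.
For a per-unit tax t: Δq = t/0.08, so DWL = ½·t·(t/0.08) = t²/0.16.
At t = 5: DWL = 156.25. At t = 9: DWL = 506.25.
Ratio = (9/5)² = 3.24.

3.24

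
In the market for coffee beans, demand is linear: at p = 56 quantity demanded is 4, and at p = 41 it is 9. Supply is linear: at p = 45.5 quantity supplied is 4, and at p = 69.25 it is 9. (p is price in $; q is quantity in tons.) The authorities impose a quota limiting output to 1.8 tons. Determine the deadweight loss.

Demand slope = (41 − 56)/(9 − 4) = −3, so p = 68 − 3q.
Supply slope = (69.25 − 45.5)/(9 − 4) = 4.75, so p = 26.5 + 4.75q.
Competitive equilibrium: 68 − 3q = 26.5 + 4.75q → q* = 5.3548, p* = 51.9355.
At q = 1.8: demand price = 68 − 3·1.8 = 62.6; supply price = 26.5 + 4.75·1.8 = 35.05.
Δq = 5.3548 − 1.8 = 3.5548; wedge = 62.6 − 35.05 = 27.55.
The triangle = ½ × 3.5548 × 27.55 = $48.97.

$48.97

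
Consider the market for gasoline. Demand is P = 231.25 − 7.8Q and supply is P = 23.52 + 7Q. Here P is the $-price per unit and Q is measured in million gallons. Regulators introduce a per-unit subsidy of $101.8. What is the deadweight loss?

$350.11 million

Competitive equilibrium: 231.25 − 7.8Q = 23.52 + 7Q → Q* = 14.0358, P* = 121.7707.
The subsidy lowers effective supply by 101.8: P = 7Q − 78.28.
New quantity: 231.25 − 7.8Q = 7Q − 78.28 → Q' = 20.9142.
Overproduction ΔQ = 20.9142 − 14.0358 = 6.8784; wedge = subsidy = 101.8.
Deadweight loss = ½ × 6.8784 × 101.8 = $350.11 million.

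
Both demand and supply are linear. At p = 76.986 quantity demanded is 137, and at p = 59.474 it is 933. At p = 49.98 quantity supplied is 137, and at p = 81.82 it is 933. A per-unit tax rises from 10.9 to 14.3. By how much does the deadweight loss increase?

690.97

Demand slope = (59.474 − 76.986)/(933 − 137) = −0.022, so p = 80 − 0.022q.
Supply slope = (81.82 − 49.98)/(933 − 137) = 0.04, so p = 44.5 + 0.04q.
Competitive equilibrium: 80 − 0.022q = 44.5 + 0.04q → q* = 572.5806, p* = 67.4032.
For a per-unit tax t: Δq = t/0.062, so DWL = ½·t·(t/0.062) = t²/0.124.
At t = 10.9: DWL = 958.145. At t = 14.3: DWL = 1649.113.
Increase = 1649.113 − 958.145 = 690.97.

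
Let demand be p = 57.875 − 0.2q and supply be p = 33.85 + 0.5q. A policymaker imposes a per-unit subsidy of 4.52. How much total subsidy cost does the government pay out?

184.32

Competitive equilibrium: 57.875 − 0.2q = 33.85 + 0.5q → q* = 34.3214, p* = 51.0107.
The subsidy lowers effective supply by 4.52: p = 29.33 + 0.5q.
New quantity: 57.875 − 0.2q = 29.33 + 0.5q → q' = 40.7786.
Total subsidy cost = 4.52 × 40.7786 = 184.32.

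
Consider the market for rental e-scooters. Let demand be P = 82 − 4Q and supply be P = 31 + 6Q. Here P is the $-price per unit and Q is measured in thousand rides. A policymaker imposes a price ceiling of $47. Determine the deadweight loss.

Competitive equilibrium: 82 − 4Q = 31 + 6Q → Q* = 5.1, P* = 61.6.
At the ceiling P = 47, quantity supplied = (47 − 31)/6 = 2.66667.
Willingness to pay at Q' = 2.66667: 82 − 4·2.66667 = 71.33332.
ΔQ = 5.1 − 2.66667 = 2.43333; wedge = 71.33332 − 47 = 24.33332.
Welfare loss = ½ × 2.43333 × 24.33332 = $29.61 thousand.

$29.61 thousand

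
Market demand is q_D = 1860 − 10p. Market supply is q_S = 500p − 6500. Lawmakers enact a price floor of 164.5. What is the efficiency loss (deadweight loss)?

111873.26

In inverse form: demand p = 186 − 0.1q, supply p = 13 + 0.002q.
Competitive equilibrium: 186 − 0.1q = 13 + 0.002q → q* = 1696.0784, p* = 16.3922.
At the floor p = 164.5, quantity demanded = (186 − 164.5)/0.1 = 215.
Sellers' marginal cost at q' = 215: 13 + 0.002·215 = 13.43.
Δq = 1696.0784 − 215 = 1481.0784; wedge = 164.5 − 13.43 = 151.07.
DWL = ½ × 1481.0784 × 151.07 = 111873.26.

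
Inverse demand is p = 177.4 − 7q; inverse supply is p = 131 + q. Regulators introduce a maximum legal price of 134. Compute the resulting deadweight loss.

Competitive equilibrium: 177.4 − 7q = 131 + q → q* = 5.8, p* = 136.8.
At the ceiling p = 134, quantity supplied = (134 − 131)/1 = 3.
Willingness to pay at q' = 3: 177.4 − 7·3 = 156.4.
Δq = 5.8 − 3 = 2.8; wedge = 156.4 − 134 = 22.4.
The triangle = ½ × 2.8 × 22.4 = 31.36.

31.36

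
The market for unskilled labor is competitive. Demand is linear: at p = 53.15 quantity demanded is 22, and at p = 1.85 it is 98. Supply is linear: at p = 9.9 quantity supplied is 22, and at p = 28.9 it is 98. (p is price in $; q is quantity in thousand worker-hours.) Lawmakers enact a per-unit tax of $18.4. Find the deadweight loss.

Demand slope = (1.85 − 53.15)/(98 − 22) = −0.675, so p = 68 − 0.675q.
Supply slope = (28.9 − 9.9)/(98 − 22) = 0.25, so p = 4.4 + 0.25q.
Competitive equilibrium: 68 − 0.675q = 4.4 + 0.25q → q* = 68.7568, p* = 21.5892.
With the tax, the buyer price exceeds the seller price by 18.4: (68 − 0.675q) − (4.4 + 0.25q) = 18.4 → q' = 48.8649.
Δq = 68.7568 − 48.8649 = 19.8919; the wedge equals the tax, 18.4.
DWL = ½ × 19.8919 × 18.4 = $183.01 thousand.

$183.01 thousand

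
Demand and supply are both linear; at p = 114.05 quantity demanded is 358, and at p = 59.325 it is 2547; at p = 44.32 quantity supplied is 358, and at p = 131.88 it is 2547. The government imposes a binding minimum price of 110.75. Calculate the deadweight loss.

Demand slope = (59.325 − 114.05)/(2547 − 358) = −0.025, so p = 123 − 0.025q.
Supply slope = (131.88 − 44.32)/(2547 − 358) = 0.04, so p = 30 + 0.04q.
Competitive equilibrium: 123 − 0.025q = 30 + 0.04q → q* = 1430.7692, p* = 87.2308.
At the floor p = 110.75, quantity demanded = (123 − 110.75)/0.025 = 490.
Sellers' marginal cost at q' = 490: 30 + 0.04·490 = 49.6.
Δq = 1430.7692 − 490 = 940.7692; wedge = 110.75 − 49.6 = 61.15.
DWL = ½ × 940.7692 × 61.15 = 28764.02.

28764.02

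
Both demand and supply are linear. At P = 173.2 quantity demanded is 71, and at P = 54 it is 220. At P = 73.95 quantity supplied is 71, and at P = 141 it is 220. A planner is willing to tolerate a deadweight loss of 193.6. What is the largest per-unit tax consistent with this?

Demand slope = (54 − 173.2)/(220 − 71) = −0.8, so P = 230 − 0.8Q.
Supply slope = (141 − 73.95)/(220 − 71) = 0.45, so P = 42 + 0.45Q.
Competitive equilibrium: 230 − 0.8Q = 42 + 0.45Q → Q* = 150.4, P* = 109.68.
A tax t gives ΔQ = t/1.25 and wedge t, so DWL = t²/2.5.
t²/2.5 = 193.6 → t² = 484 → t = 22.

22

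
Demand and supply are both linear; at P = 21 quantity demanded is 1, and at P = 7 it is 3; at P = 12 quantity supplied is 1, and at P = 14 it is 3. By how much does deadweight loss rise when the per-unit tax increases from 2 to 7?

2.81

Demand slope = (7 − 21)/(3 − 1) = −7, so P = 28 − 7Q.
Supply slope = (14 − 12)/(3 − 1) = 1, so P = 11 + Q.
Competitive equilibrium: 28 − 7Q = 11 + Q → Q* = 2.125, P* = 13.125.
For a per-unit tax t: ΔQ = t/8, so DWL = ½·t·(t/8) = t²/16.
At t = 2: DWL = 0.25. At t = 7: DWL = 3.063.
Increase = 3.063 − 0.25 = 2.81.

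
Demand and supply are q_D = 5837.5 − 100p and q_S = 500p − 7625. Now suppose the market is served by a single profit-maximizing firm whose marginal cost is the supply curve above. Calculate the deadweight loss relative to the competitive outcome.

16010.38

In inverse form: demand p = 58.375 − 0.01q, supply p = 15.25 + 0.002q.
Competitive equilibrium: 58.375 − 0.01q = 15.25 + 0.002q → q* = 3593.75, p* = 22.4375.
Marginal revenue: MR = 58.375 − 0.02q. Set MR = MC: 58.375 − 0.02q = 15.25 + 0.002q → q_m = 1960.22727.
Price p_m = 58.375 − 0.01·1960.22727 = 38.77273; MC(q_m) = 15.25 + 0.002·1960.22727 = 19.17045.
Competitive q* = 3593.75, so Δq = 1633.52273; wedge = 38.77273 − 19.17045 = 19.60228.
DWL = ½ × 1633.52273 × 19.60228 = 16010.38.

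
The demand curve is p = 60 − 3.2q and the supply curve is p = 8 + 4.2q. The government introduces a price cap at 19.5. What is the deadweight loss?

68.06

Competitive equilibrium: 60 − 3.2q = 8 + 4.2q → q* = 7.027, p* = 37.5135.
At the ceiling p = 19.5, quantity supplied = (19.5 − 8)/4.2 = 2.7381.
Willingness to pay at q' = 2.7381: 60 − 3.2·2.7381 = 51.2381.
Δq = 7.027 − 2.7381 = 4.2889; wedge = 51.2381 − 19.5 = 31.7381.
Welfare loss = ½ × 4.2889 × 31.7381 = 68.06.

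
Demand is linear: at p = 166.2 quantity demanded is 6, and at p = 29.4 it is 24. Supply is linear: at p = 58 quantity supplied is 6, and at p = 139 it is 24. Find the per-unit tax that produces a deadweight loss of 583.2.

118.8

Demand slope = (29.4 − 166.2)/(24 − 6) = −7.6, so p = 211.8 − 7.6q.
Supply slope = (139 − 58)/(24 − 6) = 4.5, so p = 31 + 4.5q.
Competitive equilibrium: 211.8 − 7.6q = 31 + 4.5q → q* = 14.9421, p* = 98.2397.
A tax t gives Δq = t/12.1 and wedge t, so DWL = t²/24.2.
t²/24.2 = 583.2 → t² = 14113.44 → t = 118.8.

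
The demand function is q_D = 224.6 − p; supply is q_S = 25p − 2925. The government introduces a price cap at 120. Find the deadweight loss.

In inverse form: demand p = 224.6 − q, supply p = 117 + 0.04q.
Competitive equilibrium: 224.6 − q = 117 + 0.04q → q* = 103.4615, p* = 121.1385.
At the ceiling p = 120, quantity supplied = (120 − 117)/0.04 = 75.
Willingness to pay at q' = 75: 224.6 − 1·75 = 149.6.
Δq = 103.4615 − 75 = 28.4615; wedge = 149.6 − 120 = 29.6.
DWL = ½ × 28.4615 × 29.6 = 421.23.

421.23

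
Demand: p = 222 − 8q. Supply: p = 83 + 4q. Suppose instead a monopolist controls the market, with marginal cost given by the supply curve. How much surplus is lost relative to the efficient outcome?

128.81

Competitive equilibrium: 222 − 8q = 83 + 4q → q* = 11.5833, p* = 129.3333.
Marginal revenue: MR = 222 − 16q. Set MR = MC: 222 − 16q = 83 + 4q → q_m = 6.95.
Price p_m = 222 − 8·6.95 = 166.4; MC(q_m) = 83 + 4·6.95 = 110.8.
Competitive q* = 11.5833, so Δq = 4.6333; wedge = 166.4 − 110.8 = 55.6.
Welfare loss = ½ × 4.6333 × 55.6 = 128.81.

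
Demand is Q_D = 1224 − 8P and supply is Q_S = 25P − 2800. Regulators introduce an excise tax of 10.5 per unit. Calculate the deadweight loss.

334.09

In inverse form: demand P = 153 − 0.125Q, supply P = 112 + 0.04Q.
Competitive equilibrium: 153 − 0.125Q = 112 + 0.04Q → Q* = 248.4848, P* = 121.9394.
With the tax, the buyer price exceeds the seller price by 10.5: (153 − 0.125Q) − (112 + 0.04Q) = 10.5 → Q' = 184.8485.
ΔQ = 248.4848 − 184.8485 = 63.6363; the wedge equals the tax, 10.5.
DWL = ½ × 63.6363 × 10.5 = 334.09.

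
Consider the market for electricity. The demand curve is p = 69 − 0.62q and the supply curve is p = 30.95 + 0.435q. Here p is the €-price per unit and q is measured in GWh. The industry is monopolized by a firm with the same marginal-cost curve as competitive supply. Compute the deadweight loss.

Competitive equilibrium: 69 − 0.62q = 30.95 + 0.435q → q* = 36.0664, p* = 46.6389.
Marginal revenue: MR = 69 − 1.24q. Set MR = MC: 69 − 1.24q = 30.95 + 0.435q → q_m = 22.7164.
Price p_m = 69 − 0.62·22.7164 = 54.9158; MC(q_m) = 30.95 + 0.435·22.7164 = 40.8316.
Competitive q* = 36.0664, so Δq = 13.35; wedge = 54.9158 − 40.8316 = 14.0842.
DWL = ½ × 13.35 × 14.0842 = €94.01.

€94.01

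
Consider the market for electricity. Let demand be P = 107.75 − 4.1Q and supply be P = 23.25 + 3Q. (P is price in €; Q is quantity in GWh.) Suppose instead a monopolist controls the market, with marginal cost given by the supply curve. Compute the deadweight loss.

Competitive equilibrium: 107.75 − 4.1Q = 23.25 + 3Q → Q* = 11.90141, P* = 58.95423.
Marginal revenue: MR = 107.75 − 8.2Q. Set MR = MC: 107.75 − 8.2Q = 23.25 + 3Q → Q_m = 7.54464.
Price P_m = 107.75 − 4.1·7.54464 = 76.81698; MC(Q_m) = 23.25 + 3·7.54464 = 45.88392.
Competitive Q* = 11.90141, so ΔQ = 4.35677; wedge = 76.81698 − 45.88392 = 30.93306.
The triangle = ½ × 4.35677 × 30.93306 = €67.38.

€67.38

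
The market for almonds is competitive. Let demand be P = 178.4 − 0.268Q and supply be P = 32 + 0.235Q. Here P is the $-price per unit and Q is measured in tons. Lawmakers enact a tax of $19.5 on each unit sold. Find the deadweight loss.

Competitive equilibrium: 178.4 − 0.268Q = 32 + 0.235Q → Q* = 291.0537, P* = 100.3976.
With the tax, the buyer price exceeds the seller price by 19.5: (178.4 − 0.268Q) − (32 + 0.235Q) = 19.5 → Q' = 252.2863.
ΔQ = 291.0537 − 252.2863 = 38.7674; the wedge equals the tax, 19.5.
Welfare loss = ½ × 38.7674 × 19.5 = $377.98.

$377.98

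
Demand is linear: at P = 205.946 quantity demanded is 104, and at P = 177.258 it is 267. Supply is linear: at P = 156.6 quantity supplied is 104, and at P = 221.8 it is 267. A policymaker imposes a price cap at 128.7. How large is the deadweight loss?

Demand slope = (177.258 − 205.946)/(267 − 104) = −0.176, so P = 224.25 − 0.176Q.
Supply slope = (221.8 − 156.6)/(267 − 104) = 0.4, so P = 115 + 0.4Q.
Competitive equilibrium: 224.25 − 0.176Q = 115 + 0.4Q → Q* = 189.6701, P* = 190.8681.
At the ceiling P = 128.7, quantity supplied = (128.7 − 115)/0.4 = 34.25.
Willingness to pay at Q' = 34.25: 224.25 − 0.176·34.25 = 218.222.
ΔQ = 189.6701 − 34.25 = 155.4201; wedge = 218.222 − 128.7 = 89.522.
DWL = ½ × 155.4201 × 89.522 = 6956.76.

6956.76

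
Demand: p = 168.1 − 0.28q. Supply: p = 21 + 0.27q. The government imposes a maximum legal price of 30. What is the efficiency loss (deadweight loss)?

Competitive equilibrium: 168.1 − 0.28q = 21 + 0.27q → q* = 267.45455, p* = 93.21273.
At the ceiling p = 30, quantity supplied = (30 − 21)/0.27 = 33.33333.
Willingness to pay at q' = 33.33333: 168.1 − 0.28·33.33333 = 158.76667.
Δq = 267.45455 − 33.33333 = 234.12122; wedge = 158.76667 − 30 = 128.76667.
Welfare loss = ½ × 234.12122 × 128.76667 = 15073.50.

15073.50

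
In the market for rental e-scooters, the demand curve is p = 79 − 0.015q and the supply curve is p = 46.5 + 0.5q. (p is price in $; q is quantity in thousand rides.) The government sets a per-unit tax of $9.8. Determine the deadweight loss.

$93.24 thousand

Competitive equilibrium: 79 − 0.015q = 46.5 + 0.5q → q* = 63.1068, p* = 78.0534.
With the tax, the buyer price exceeds the seller price by 9.8: (79 − 0.015q) − (46.5 + 0.5q) = 9.8 → q' = 44.0777.
Δq = 63.1068 − 44.0777 = 19.0291; the wedge equals the tax, 9.8.
The triangle = ½ × 19.0291 × 9.8 = $93.24 thousand.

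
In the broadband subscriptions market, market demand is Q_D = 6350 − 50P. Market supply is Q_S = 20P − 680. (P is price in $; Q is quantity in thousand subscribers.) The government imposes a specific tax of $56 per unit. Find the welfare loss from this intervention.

$22400 thousand

In inverse form: demand P = 127 − 0.02Q, supply P = 34 + 0.05Q.
Competitive equilibrium: 127 − 0.02Q = 34 + 0.05Q → Q* = 1328.5714, P* = 100.4286.
With the tax, the buyer price exceeds the seller price by 56: (127 − 0.02Q) − (34 + 0.05Q) = 56 → Q' = 528.5714.
ΔQ = 1328.5714 − 528.5714 = 800; the wedge equals the tax, 56.
Deadweight loss = ½ × 800 × 56 = $22400 thousand.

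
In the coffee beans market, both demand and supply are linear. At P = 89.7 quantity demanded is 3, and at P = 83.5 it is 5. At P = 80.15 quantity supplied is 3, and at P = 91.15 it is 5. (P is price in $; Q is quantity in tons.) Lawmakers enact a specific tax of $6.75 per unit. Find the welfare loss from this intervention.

Demand slope = (83.5 − 89.7)/(5 − 3) = −3.1, so P = 99 − 3.1Q.
Supply slope = (91.15 − 80.15)/(5 − 3) = 5.5, so P = 63.65 + 5.5Q.
Competitive equilibrium: 99 − 3.1Q = 63.65 + 5.5Q → Q* = 4.1105, P* = 86.2576.
With the tax, the buyer price exceeds the seller price by 6.75: (99 − 3.1Q) − (63.65 + 5.5Q) = 6.75 → Q' = 3.3256.
ΔQ = 4.1105 − 3.3256 = 0.7849; the wedge equals the tax, 6.75.
The triangle = ½ × 0.7849 × 6.75 = $2.65.

$2.65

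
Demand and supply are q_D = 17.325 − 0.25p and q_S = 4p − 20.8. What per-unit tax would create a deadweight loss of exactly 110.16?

In inverse form: demand p = 69.3 − 4q, supply p = 5.2 + 0.25q.
Competitive equilibrium: 69.3 − 4q = 5.2 + 0.25q → q* = 15.0824, p* = 8.9706.
A tax t gives Δq = t/4.25 and wedge t, so DWL = t²/8.5.
t²/8.5 = 110.16 → t² = 936.36 → t = 30.6.

30.6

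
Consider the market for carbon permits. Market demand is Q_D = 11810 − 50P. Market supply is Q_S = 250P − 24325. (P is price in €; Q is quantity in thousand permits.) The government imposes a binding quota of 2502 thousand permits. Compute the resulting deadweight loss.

€129534.123 thousand

In inverse form: demand P = 236.2 − 0.02Q, supply P = 97.3 + 0.004Q.
Competitive equilibrium: 236.2 − 0.02Q = 97.3 + 0.004Q → Q* = 5787.5, P* = 120.45.
At Q = 2502: demand price = 236.2 − 0.02·2502 = 186.16; supply price = 97.3 + 0.004·2502 = 107.308.
ΔQ = 5787.5 − 2502 = 3285.5; wedge = 186.16 − 107.308 = 78.852.
Welfare loss = ½ × 3285.5 × 78.852 = €129534.123 thousand.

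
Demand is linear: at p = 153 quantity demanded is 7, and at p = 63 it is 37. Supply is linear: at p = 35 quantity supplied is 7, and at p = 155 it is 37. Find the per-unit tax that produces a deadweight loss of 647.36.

Demand slope = (63 − 153)/(37 − 7) = −3, so p = 174 − 3q.
Supply slope = (155 − 35)/(37 − 7) = 4, so p = 7 + 4q.
Competitive equilibrium: 174 − 3q = 7 + 4q → q* = 23.8571, p* = 102.4286.
A tax t gives Δq = t/7 and wedge t, so DWL = t²/14.
t²/14 = 647.36 → t² = 9063.04 → t = 95.2.

95.2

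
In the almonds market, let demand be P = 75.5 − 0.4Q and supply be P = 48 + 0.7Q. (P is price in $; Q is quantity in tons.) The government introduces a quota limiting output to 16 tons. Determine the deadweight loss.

Competitive equilibrium: 75.5 − 0.4Q = 48 + 0.7Q → Q* = 25, P* = 65.5.
At Q = 16: demand price = 75.5 − 0.4·16 = 69.1; supply price = 48 + 0.7·16 = 59.2.
ΔQ = 25 − 16 = 9; wedge = 69.1 − 59.2 = 9.9.
Deadweight loss = ½ × 9 × 9.9 = $44.55.

$44.55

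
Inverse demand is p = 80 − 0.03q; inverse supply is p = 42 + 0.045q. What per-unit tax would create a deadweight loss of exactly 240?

Competitive equilibrium: 80 − 0.03q = 42 + 0.045q → q* = 506.6667, p* = 64.8.
A tax t gives Δq = t/0.075 and wedge t, so DWL = t²/0.15.
t²/0.15 = 240 → t² = 36 → t = 6.

6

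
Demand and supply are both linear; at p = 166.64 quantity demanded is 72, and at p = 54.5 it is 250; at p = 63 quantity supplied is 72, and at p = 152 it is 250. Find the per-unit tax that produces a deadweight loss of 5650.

113

Demand slope = (54.5 − 166.64)/(250 − 72) = −0.63, so p = 212 − 0.63q.
Supply slope = (152 − 63)/(250 − 72) = 0.5, so p = 27 + 0.5q.
Competitive equilibrium: 212 − 0.63q = 27 + 0.5q → q* = 163.7168, p* = 108.8584.
A tax t gives Δq = t/1.13 and wedge t, so DWL = t²/2.26.
t²/2.26 = 5650 → t² = 12769 → t = 113.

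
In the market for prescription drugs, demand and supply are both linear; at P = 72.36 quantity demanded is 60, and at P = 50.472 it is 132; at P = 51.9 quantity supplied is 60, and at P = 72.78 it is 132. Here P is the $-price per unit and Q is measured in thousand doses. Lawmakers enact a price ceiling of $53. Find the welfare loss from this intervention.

$279.03 thousand

Demand slope = (50.472 − 72.36)/(132 − 60) = −0.304, so P = 90.6 − 0.304Q.
Supply slope = (72.78 − 51.9)/(132 − 60) = 0.29, so P = 34.5 + 0.29Q.
Competitive equilibrium: 90.6 − 0.304Q = 34.5 + 0.29Q → Q* = 94.4444, P* = 61.8889.
At the ceiling P = 53, quantity supplied = (53 − 34.5)/0.29 = 63.7931.
Willingness to pay at Q' = 63.7931: 90.6 − 0.304·63.7931 = 71.2069.
ΔQ = 94.4444 − 63.7931 = 30.6513; wedge = 71.2069 − 53 = 18.2069.
Deadweight loss = ½ × 30.6513 × 18.2069 = $279.03 thousand.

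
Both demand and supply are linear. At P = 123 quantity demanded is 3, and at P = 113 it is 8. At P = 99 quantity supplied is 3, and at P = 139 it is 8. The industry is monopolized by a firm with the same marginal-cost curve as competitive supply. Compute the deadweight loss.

Demand slope = (113 − 123)/(8 − 3) = −2, so P = 129 − 2Q.
Supply slope = (139 − 99)/(8 − 3) = 8, so P = 75 + 8Q.
Competitive equilibrium: 129 − 2Q = 75 + 8Q → Q* = 5.4, P* = 118.2.
Marginal revenue: MR = 129 − 4Q. Set MR = MC: 129 − 4Q = 75 + 8Q → Q_m = 4.5.
Price P_m = 129 − 2·4.5 = 120; MC(Q_m) = 75 + 8·4.5 = 111.
Competitive Q* = 5.4, so ΔQ = 0.9; wedge = 120 − 111 = 9.
DWL = ½ × 0.9 × 9 = 4.05.

4.05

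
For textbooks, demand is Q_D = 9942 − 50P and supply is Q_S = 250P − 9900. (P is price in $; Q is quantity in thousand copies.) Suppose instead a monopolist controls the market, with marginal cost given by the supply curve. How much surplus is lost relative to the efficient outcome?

$109148.49 thousand

In inverse form: demand P = 198.84 − 0.02Q, supply P = 39.6 + 0.004Q.
Competitive equilibrium: 198.84 − 0.02Q = 39.6 + 0.004Q → Q* = 6635, P* = 66.14.
Marginal revenue: MR = 198.84 − 0.04Q. Set MR = MC: 198.84 − 0.04Q = 39.6 + 0.004Q → Q_m = 3619.09091.
Price P_m = 198.84 − 0.02·3619.09091 = 126.45818; MC(Q_m) = 39.6 + 0.004·3619.09091 = 54.07636.
Competitive Q* = 6635, so ΔQ = 3015.90909; wedge = 126.45818 − 54.07636 = 72.38182.
DWL = ½ × 3015.90909 × 72.38182 = $109148.49 thousand.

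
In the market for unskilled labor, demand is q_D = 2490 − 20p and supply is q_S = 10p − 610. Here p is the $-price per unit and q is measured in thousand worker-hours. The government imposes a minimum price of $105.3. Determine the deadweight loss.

$116.03 thousand

In inverse form: demand p = 124.5 − 0.05q, supply p = 61 + 0.1q.
Competitive equilibrium: 124.5 − 0.05q = 61 + 0.1q → q* = 423.3333, p* = 103.3333.
At the floor p = 105.3, quantity demanded = (124.5 − 105.3)/0.05 = 384.
Sellers' marginal cost at q' = 384: 61 + 0.1·384 = 99.4.
Δq = 423.3333 − 384 = 39.3333; wedge = 105.3 − 99.4 = 5.9.
Deadweight loss = ½ × 39.3333 × 5.9 = $116.03 thousand.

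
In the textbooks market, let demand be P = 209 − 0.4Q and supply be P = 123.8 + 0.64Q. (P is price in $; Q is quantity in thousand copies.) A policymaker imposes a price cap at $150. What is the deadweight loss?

Competitive equilibrium: 209 − 0.4Q = 123.8 + 0.64Q → Q* = 81.9231, P* = 176.2308.
At the ceiling P = 150, quantity supplied = (150 − 123.8)/0.64 = 40.9375.
Willingness to pay at Q' = 40.9375: 209 − 0.4·40.9375 = 192.625.
ΔQ = 81.9231 − 40.9375 = 40.9856; wedge = 192.625 − 150 = 42.625.
Deadweight loss = ½ × 40.9856 × 42.625 = $873.51 thousand.

$873.51 thousand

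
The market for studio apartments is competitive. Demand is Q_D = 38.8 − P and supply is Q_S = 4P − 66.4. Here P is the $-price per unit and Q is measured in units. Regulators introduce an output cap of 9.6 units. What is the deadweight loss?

In inverse form: demand P = 38.8 − Q, supply P = 16.6 + 0.25Q.
Competitive equilibrium: 38.8 − Q = 16.6 + 0.25Q → Q* = 17.76, P* = 21.04.
At Q = 9.6: demand price = 38.8 − 1·9.6 = 29.2; supply price = 16.6 + 0.25·9.6 = 19.
ΔQ = 17.76 − 9.6 = 8.16; wedge = 29.2 − 19 = 10.2.
Welfare loss = ½ × 8.16 × 10.2 = $41.616.

$41.616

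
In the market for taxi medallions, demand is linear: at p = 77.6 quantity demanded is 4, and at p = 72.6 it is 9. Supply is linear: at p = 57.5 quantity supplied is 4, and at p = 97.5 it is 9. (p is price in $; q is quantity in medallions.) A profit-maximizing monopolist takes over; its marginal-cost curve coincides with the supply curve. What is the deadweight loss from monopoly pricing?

$1.75

Demand slope = (72.6 − 77.6)/(9 − 4) = −1, so p = 81.6 − q.
Supply slope = (97.5 − 57.5)/(9 − 4) = 8, so p = 25.5 + 8q.
Competitive equilibrium: 81.6 − q = 25.5 + 8q → q* = 6.2333, p* = 75.3667.
Marginal revenue: MR = 81.6 − 2q. Set MR = MC: 81.6 − 2q = 25.5 + 8q → q_m = 5.61.
Price p_m = 81.6 − 1·5.61 = 75.99; MC(q_m) = 25.5 + 8·5.61 = 70.38.
Competitive q* = 6.2333, so Δq = 0.6233; wedge = 75.99 − 70.38 = 5.61.
DWL = ½ × 0.6233 × 5.61 = $1.75.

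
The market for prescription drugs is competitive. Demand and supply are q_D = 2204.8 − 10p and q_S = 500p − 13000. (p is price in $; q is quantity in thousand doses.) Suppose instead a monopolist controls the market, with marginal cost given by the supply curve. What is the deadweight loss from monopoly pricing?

$45437.77 thousand

In inverse form: demand p = 220.48 − 0.1q, supply p = 26 + 0.002q.
Competitive equilibrium: 220.48 − 0.1q = 26 + 0.002q → q* = 1906.66667, p* = 29.81333.
Marginal revenue: MR = 220.48 − 0.2q. Set MR = MC: 220.48 − 0.2q = 26 + 0.002q → q_m = 962.77228.
Price p_m = 220.48 − 0.1·962.77228 = 124.20277; MC(q_m) = 26 + 0.002·962.77228 = 27.92554.
Competitive q* = 1906.66667, so Δq = 943.89439; wedge = 124.20277 − 27.92554 = 96.27723.
The triangle = ½ × 943.89439 × 96.27723 = $45437.77 thousand.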